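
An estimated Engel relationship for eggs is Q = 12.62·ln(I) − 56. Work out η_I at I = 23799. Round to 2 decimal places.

0.18

At I = 23799: Q = 71.177.
dQ/dI = 12.62/I = 0.000530274 at this income.
η = (dQ/dI)·(I/Q) = 0.000530274 × (23799/71.177) = 0.18.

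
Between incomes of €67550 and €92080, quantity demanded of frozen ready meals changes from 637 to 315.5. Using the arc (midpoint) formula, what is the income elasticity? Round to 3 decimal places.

-2.197

ΔQ = 315.5 − 637 = -321.5; midpoint Q̄ = (637 + 315.5)/2 = 476.25.
ΔI = 92080 − 67550 = 24530; midpoint Ī = (67550 + 92080)/2 = 79815.
η = (ΔQ/Q̄) ÷ (ΔI/Ī) = (-321.5/476.25) ÷ (24530/79815) = -2.197.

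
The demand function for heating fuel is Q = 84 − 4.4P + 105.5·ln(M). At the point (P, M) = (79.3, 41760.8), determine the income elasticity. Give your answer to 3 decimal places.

0.123

At P = 79.3, M = 41760.8: Q = 857.570.
Holding P constant, ∂Q/∂M = 105.5/M = 0.00252629.
η_M = (∂Q/∂M)·(M/Q) = 0.00252629 × (41760.8/857.570) = 0.123.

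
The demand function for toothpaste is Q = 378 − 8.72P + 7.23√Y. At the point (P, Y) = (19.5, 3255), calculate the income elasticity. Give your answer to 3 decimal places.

0.332

At P = 19.5, Y = 3255: Q = 620.450.
Holding P constant, ∂Q/∂Y = 7.23/(2√Y) = 0.0633626.
η_Y = (∂Q/∂Y)·(Y/Q) = 0.0633626 × (3255/620.450) = 0.332.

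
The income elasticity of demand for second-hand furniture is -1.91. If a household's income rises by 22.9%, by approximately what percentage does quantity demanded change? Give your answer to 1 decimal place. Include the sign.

-43.7%

%ΔQ ≈ η × %ΔI = -1.91 × 22.9% = -43.7%.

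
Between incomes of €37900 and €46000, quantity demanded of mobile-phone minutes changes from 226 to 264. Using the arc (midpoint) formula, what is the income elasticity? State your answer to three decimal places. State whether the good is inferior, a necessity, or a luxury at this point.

0.803 (necessity)

ΔQ = 264 − 226 = 38; midpoint Q̄ = (226 + 264)/2 = 245.
ΔI = 46000 − 37900 = 8100; midpoint Ī = (37900 + 46000)/2 = 41950.
η = (ΔQ/Q̄) ÷ (ΔI/Ī) = (38/245) ÷ (8100/41950) = 0.803.
0 < η < 1 ⇒ necessity.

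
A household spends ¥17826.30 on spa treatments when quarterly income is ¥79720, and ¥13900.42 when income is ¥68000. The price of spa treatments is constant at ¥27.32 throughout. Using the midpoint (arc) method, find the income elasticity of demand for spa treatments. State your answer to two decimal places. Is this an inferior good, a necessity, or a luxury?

1.56 (luxury)

With a constant price, Q₁ = 17826.30/27.32 = 652.500 and Q₂ = 13900.42/27.32 = 508.800 (equivalently, work directly with expenditure since P cancels).
Midpoint %ΔQ = (13900.42 − 17826.30)/15863.36 = -0.24748; midpoint %ΔI = (68000 − 79720)/73860 = -0.15868.
η = -0.24748 / -0.15868 = 1.56.
η > 1 ⇒ luxury.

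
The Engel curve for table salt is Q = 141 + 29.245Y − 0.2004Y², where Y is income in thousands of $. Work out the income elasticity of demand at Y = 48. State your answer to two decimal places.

At Y = 48: Q = 1083.0384.
dQ/dY = 29.245 − 0.4008Y = 10.00660.
η = (dQ/dY)·(Y/Q) = 10.00660 × (48/1083.0384) = 0.44.

0.44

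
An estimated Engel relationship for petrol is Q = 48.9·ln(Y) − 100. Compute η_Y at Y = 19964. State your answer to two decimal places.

0.13

At Y = 19964: Q = 384.192.
dQ/dY = 48.9/Y = 0.00244941 at this income.
η = (dQ/dY)·(Y/Q) = 0.00244941 × (19964/384.192) = 0.13.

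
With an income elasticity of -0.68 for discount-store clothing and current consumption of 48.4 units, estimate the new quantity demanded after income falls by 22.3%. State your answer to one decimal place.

%ΔQ ≈ η × %ΔI = -0.68 × (-22.3%) = 15.164%.
New Q ≈ 48.4 × (1 + 0.15164) = 55.7.

55.7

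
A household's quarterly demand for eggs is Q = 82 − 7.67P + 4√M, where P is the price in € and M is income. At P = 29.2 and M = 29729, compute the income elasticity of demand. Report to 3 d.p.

0.630

At P = 29.2, M = 29729: Q = 547.720.
Holding P constant, ∂Q/∂M = 4/(2√M) = 0.0115995.
η_M = (∂Q/∂M)·(M/Q) = 0.0115995 × (29729/547.720) = 0.630.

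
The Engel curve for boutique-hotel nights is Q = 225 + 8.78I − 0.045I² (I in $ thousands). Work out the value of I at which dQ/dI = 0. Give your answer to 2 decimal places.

dQ/dI = 8.78 − 0.09I.
The good is inferior where dQ/dI < 0. Setting dQ/dI = 0 gives I = 8.78 / 0.09 = 97.56.

97.56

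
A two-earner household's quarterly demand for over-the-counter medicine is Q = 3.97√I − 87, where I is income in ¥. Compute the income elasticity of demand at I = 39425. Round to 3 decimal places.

0.562

At I = 39425: Q = 701.272.
dQ/dI = 3.97/(2√I) = 0.00999711 at this income.
η = (dQ/dI)·(I/Q) = 0.00999711 × (39425/701.272) = 0.562.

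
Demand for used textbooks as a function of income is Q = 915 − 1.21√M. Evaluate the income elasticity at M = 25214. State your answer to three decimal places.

-0.133

At M = 25214: Q = 722.865.
dQ/dM = -1.21/(2√M) = -0.00381008 at this income.
η = (dQ/dM)·(M/Q) = -0.00381008 × (25214/722.865) = -0.133.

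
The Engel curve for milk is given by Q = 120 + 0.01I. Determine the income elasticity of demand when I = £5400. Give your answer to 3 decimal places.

0.310

At I = 5400: Q = 174.000.
dQ/dI = 0.01.
η = (dQ/dI)·(I/Q) = 0.01 × (5400/174.000) = 0.310.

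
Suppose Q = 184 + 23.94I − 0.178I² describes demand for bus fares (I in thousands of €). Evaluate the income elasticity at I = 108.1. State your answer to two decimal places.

At I = 108.1: Q = 691.8754.
dQ/dI = 23.94 − 0.356I = -14.54360.
η = (dQ/dI)·(I/Q) = -14.54360 × (108.1/691.8754) = -2.27.

-2.27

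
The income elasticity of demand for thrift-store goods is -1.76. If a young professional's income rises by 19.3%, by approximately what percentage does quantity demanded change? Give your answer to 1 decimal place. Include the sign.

-34.0%

%ΔQ ≈ η × %ΔI = -1.76 × 19.3% = -34.0%.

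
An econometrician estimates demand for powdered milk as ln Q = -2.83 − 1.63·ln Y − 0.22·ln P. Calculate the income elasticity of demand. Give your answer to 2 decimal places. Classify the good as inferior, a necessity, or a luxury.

In a log-linear demand, the coefficient on ln Y is the income elasticity.
So η = -1.63.
η < 0 ⇒ inferior good.

-1.63 (inferior good)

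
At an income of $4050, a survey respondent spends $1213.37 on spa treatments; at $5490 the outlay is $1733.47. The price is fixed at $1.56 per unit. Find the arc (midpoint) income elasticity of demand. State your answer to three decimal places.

1.169

With a constant price, Q₁ = 1213.37/1.56 = 777.801 and Q₂ = 1733.47/1.56 = 1111.199 (equivalently, work directly with expenditure since P cancels).
Midpoint %ΔQ = (1733.47 − 1213.37)/1473.42 = 0.35299; midpoint %ΔI = (5490 − 4050)/4770 = 0.30189.
η = 0.35299 / 0.30189 = 1.169.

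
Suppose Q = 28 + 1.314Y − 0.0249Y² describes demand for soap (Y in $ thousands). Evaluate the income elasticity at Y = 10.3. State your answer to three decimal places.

0.212

At Y = 10.3: Q = 38.8926.
dQ/dY = 1.314 − 0.0498Y = 0.80106.
η = (dQ/dY)·(Y/Q) = 0.80106 × (10.3/38.8926) = 0.212.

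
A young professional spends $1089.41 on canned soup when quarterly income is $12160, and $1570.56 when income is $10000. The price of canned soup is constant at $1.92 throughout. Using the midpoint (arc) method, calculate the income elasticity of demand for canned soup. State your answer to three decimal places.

-1.856

With a constant price, Q₁ = 1089.41/1.92 = 567.401 and Q₂ = 1570.56/1.92 = 818.000 (equivalently, work directly with expenditure since P cancels).
Midpoint %ΔQ = (1570.56 − 1089.41)/1329.99 = 0.36177; midpoint %ΔI = (10000 − 12160)/11080 = -0.19495.
η = 0.36177 / -0.19495 = -1.856.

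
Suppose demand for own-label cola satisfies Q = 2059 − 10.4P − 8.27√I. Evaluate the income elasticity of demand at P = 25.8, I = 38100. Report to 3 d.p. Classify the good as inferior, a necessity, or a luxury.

At P = 25.8, I = 38100: Q = 176.440.
Holding P constant, ∂Q/∂I = -8.27/(2√I) = -0.0211842.
η_I = (∂Q/∂I)·(I/Q) = -0.0211842 × (38100/176.440) = -4.574.
Since η < 0, this is an inferior good.

-4.574 (inferior good)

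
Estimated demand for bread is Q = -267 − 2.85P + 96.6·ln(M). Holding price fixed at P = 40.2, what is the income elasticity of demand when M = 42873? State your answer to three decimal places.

At P = 40.2, M = 42873: Q = 648.765.
Holding P constant, ∂Q/∂M = 96.6/M = 0.00225317.
η_M = (∂Q/∂M)·(M/Q) = 0.00225317 × (42873/648.765) = 0.149.

0.149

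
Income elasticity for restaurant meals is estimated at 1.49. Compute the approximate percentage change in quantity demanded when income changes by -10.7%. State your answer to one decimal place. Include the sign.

%ΔQ ≈ η × %ΔI = 1.49 × (-10.7%) = -15.9%.

-15.9%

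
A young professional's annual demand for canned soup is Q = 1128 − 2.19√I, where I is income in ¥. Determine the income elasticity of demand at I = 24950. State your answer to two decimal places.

-0.22

At I = 24950: Q = 782.077.
dQ/dI = -2.19/(2√I) = -0.00693232 at this income.
η = (dQ/dI)·(I/Q) = -0.00693232 × (24950/782.077) = -0.22.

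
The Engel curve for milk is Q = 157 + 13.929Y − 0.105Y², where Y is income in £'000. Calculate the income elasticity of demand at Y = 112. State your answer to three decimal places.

-2.686

At Y = 112: Q = 399.9280.
dQ/dY = 13.929 − 0.21Y = -9.59100.
η = (dQ/dY)·(Y/Q) = -9.59100 × (112/399.9280) = -2.686.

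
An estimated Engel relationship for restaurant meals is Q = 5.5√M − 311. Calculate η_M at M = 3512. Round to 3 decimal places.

10.907

At M = 3512: Q = 14.942.
dQ/dM = 5.5/(2√M) = 0.046404 at this income.
η = (dQ/dM)·(M/Q) = 0.046404 × (3512/14.942) = 10.907.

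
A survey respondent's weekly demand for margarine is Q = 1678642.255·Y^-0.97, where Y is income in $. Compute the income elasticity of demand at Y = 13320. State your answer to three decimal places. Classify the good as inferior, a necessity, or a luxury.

-0.970 (inferior good)

For Q = A·Y^β the income elasticity is constant and equal to β.
Here β = -0.97, so η = -0.970.
Since η < 0, the good is an inferior good.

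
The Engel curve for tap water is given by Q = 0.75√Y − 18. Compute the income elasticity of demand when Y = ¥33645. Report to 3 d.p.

0.575

At Y = 33645: Q = 119.569.
dQ/dY = 0.75/(2√Y) = 0.00204442 at this income.
η = (dQ/dY)·(Y/Q) = 0.00204442 × (33645/119.569) = 0.575.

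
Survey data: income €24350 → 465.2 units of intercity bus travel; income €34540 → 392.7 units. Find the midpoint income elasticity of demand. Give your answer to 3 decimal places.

ΔQ = 392.7 − 465.2 = -72.5; midpoint Q̄ = (465.2 + 392.7)/2 = 428.95.
ΔI = 34540 − 24350 = 10190; midpoint Ī = (24350 + 34540)/2 = 29445.
η = (ΔQ/Q̄) ÷ (ΔI/Ī) = (-72.5/428.95) ÷ (10190/29445) = -0.488.

-0.488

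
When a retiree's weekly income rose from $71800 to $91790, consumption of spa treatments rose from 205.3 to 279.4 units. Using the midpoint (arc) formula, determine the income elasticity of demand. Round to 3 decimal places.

ΔQ = 279.4 − 205.3 = 74.1; midpoint Q̄ = (205.3 + 279.4)/2 = 242.35.
ΔI = 91790 − 71800 = 19990; midpoint Ī = (71800 + 91790)/2 = 81795.
η = (ΔQ/Q̄) ÷ (ΔI/Ī) = (74.1/242.35) ÷ (19990/81795) = 1.251.

1.251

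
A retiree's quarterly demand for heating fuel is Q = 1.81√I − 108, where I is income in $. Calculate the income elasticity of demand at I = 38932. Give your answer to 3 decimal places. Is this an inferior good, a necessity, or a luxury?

0.717 (necessity)

At I = 38932: Q = 249.135.
dQ/dI = 1.81/(2√I) = 0.00458665 at this income.
η = (dQ/dI)·(I/Q) = 0.00458665 × (38932/249.135) = 0.717.
Since 0 < η < 1, the good is a necessity.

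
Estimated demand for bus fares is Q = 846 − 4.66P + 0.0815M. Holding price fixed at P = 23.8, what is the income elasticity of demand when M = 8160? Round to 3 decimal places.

At P = 23.8, M = 8160: Q = 1400.132.
Holding P constant, ∂Q/∂M = 0.0815.
η_M = (∂Q/∂M)·(M/Q) = 0.0815 × (8160/1400.132) = 0.475.

0.475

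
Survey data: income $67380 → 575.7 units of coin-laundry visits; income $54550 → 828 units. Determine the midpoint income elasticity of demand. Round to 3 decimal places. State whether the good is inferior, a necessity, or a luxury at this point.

ΔQ = 828 − 575.7 = 252.3; midpoint Q̄ = (575.7 + 828)/2 = 701.85.
ΔI = 54550 − 67380 = -12830; midpoint Ī = (67380 + 54550)/2 = 60965.
η = (ΔQ/Q̄) ÷ (ΔI/Ī) = (252.3/701.85) ÷ (-12830/60965) = -1.708.
η < 0 ⇒ inferior good.

-1.708 (inferior good)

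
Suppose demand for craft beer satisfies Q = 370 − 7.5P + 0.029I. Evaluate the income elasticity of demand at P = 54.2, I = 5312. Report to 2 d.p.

At P = 54.2, I = 5312: Q = 117.548.
Holding P constant, ∂Q/∂I = 0.029.
η_I = (∂Q/∂I)·(I/Q) = 0.029 × (5312/117.548) = 1.31.

1.31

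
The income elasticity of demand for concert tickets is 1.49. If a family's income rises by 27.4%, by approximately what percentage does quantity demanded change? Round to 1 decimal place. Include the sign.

%ΔQ ≈ η × %ΔI = 1.49 × 27.4% = 40.8%.

40.8%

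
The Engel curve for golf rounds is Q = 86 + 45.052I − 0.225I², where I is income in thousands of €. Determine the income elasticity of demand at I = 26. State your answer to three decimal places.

At I = 26: Q = 1105.2520.
dQ/dI = 45.052 − 0.45I = 33.35200.
η = (dQ/dI)·(I/Q) = 33.35200 × (26/1105.2520) = 0.785.

0.785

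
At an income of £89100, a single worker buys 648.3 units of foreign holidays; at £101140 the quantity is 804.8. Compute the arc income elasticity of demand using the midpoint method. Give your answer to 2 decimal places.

1.70

ΔQ = 804.8 − 648.3 = 156.5; midpoint Q̄ = (648.3 + 804.8)/2 = 726.55.
ΔI = 101140 − 89100 = 12040; midpoint Ī = (89100 + 101140)/2 = 95120.
η = (ΔQ/Q̄) ÷ (ΔI/Ī) = (156.5/726.55) ÷ (12040/95120) = 1.70.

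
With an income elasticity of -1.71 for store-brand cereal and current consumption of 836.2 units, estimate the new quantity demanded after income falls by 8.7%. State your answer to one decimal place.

960.6

%ΔQ ≈ η × %ΔI = -1.71 × (-8.7%) = 14.877%.
New Q ≈ 836.2 × (1 + 0.14877) = 960.6.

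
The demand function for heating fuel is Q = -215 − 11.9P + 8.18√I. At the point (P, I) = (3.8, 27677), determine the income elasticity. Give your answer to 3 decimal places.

At P = 3.8, I = 27677: Q = 1100.638.
Holding P constant, ∂Q/∂I = 8.18/(2√I) = 0.0245846.
η_I = (∂Q/∂I)·(I/Q) = 0.0245846 × (27677/1100.638) = 0.618.

0.618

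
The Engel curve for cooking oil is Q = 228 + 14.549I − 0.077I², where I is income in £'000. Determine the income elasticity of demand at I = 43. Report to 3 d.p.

0.479

At I = 43: Q = 711.2340.
dQ/dI = 14.549 − 0.154I = 7.92700.
η = (dQ/dI)·(I/Q) = 7.92700 × (43/711.2340) = 0.479.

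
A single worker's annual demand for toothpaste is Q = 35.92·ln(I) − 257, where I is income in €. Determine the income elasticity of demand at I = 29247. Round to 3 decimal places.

0.320

At I = 29247: Q = 112.384.
dQ/dI = 35.92/I = 0.00122816 at this income.
η = (dQ/dI)·(I/Q) = 0.00122816 × (29247/112.384) = 0.320.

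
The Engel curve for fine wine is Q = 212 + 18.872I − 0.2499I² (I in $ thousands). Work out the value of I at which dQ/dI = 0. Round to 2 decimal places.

37.76

dQ/dI = 18.872 − 0.4998I.
The good is inferior where dQ/dI < 0. Setting dQ/dI = 0 gives I = 18.872 / 0.4998 = 37.76.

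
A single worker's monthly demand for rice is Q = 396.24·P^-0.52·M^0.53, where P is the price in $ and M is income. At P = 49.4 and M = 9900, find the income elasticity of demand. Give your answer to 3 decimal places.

0.530

For a multiplicative demand Q = A·P^α·M^β, the income elasticity is β everywhere.
Here β = 0.53, so η = 0.530.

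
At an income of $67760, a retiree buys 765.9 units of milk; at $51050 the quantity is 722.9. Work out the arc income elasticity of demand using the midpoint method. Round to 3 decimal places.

0.205

ΔQ = 722.9 − 765.9 = -43; midpoint Q̄ = (765.9 + 722.9)/2 = 744.4.
ΔI = 51050 − 67760 = -16710; midpoint Ī = (67760 + 51050)/2 = 59405.
η = (ΔQ/Q̄) ÷ (ΔI/Ī) = (-43/744.4) ÷ (-16710/59405) = 0.205.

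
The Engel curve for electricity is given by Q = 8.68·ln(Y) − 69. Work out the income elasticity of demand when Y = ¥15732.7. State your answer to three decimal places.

At Y = 15732.7: Q = 14.879.
dQ/dY = 8.68/Y = 0.000551717 at this income.
η = (dQ/dY)·(Y/Q) = 0.000551717 × (15732.7/14.879) = 0.583.

0.583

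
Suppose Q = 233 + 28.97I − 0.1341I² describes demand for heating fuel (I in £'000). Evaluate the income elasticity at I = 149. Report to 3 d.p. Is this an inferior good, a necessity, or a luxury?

-1.042 (inferior good)

At I = 149: Q = 1572.3759.
dQ/dI = 28.97 − 0.2682I = -10.99180.
η = (dQ/dI)·(I/Q) = -10.99180 × (149/1572.3759) = -1.042.
η < 0 ⇒ inferior good.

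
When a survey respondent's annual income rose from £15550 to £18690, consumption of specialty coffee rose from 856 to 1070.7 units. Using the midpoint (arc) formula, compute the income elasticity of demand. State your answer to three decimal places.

ΔQ = 1070.7 − 856 = 214.7; midpoint Q̄ = (856 + 1070.7)/2 = 963.35.
ΔI = 18690 − 15550 = 3140; midpoint Ī = (15550 + 18690)/2 = 17120.
η = (ΔQ/Q̄) ÷ (ΔI/Ī) = (214.7/963.35) ÷ (3140/17120) = 1.215.

1.215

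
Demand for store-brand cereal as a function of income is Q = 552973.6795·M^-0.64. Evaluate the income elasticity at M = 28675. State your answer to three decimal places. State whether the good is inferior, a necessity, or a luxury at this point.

-0.640 (inferior good)

For Q = A·M^β the income elasticity is constant and equal to β.
Here β = -0.64, so η = -0.640.
Since η < 0, the good is an inferior good.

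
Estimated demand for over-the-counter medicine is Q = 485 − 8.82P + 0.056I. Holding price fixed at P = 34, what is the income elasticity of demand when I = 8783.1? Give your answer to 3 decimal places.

At P = 34, I = 8783.1: Q = 676.974.
Holding P constant, ∂Q/∂I = 0.056.
η_I = (∂Q/∂I)·(I/Q) = 0.056 × (8783.1/676.974) = 0.727.

0.727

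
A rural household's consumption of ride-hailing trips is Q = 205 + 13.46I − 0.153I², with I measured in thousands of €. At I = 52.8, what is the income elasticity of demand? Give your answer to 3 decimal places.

At I = 52.8: Q = 489.1485.
dQ/dI = 13.46 − 0.306I = -2.69680.
η = (dQ/dI)·(I/Q) = -2.69680 × (52.8/489.1485) = -0.291.

-0.291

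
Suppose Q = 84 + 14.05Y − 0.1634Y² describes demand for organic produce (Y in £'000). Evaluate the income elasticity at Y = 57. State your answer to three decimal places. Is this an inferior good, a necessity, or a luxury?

-0.737 (inferior good)

At Y = 57: Q = 353.9634.
dQ/dY = 14.05 − 0.3268Y = -4.57760.
η = (dQ/dY)·(Y/Q) = -4.57760 × (57/353.9634) = -0.737.
η < 0 ⇒ inferior good.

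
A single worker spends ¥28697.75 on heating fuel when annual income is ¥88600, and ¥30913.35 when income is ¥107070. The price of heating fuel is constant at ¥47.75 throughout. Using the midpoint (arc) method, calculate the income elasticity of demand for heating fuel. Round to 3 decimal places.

0.394

With a constant price, Q₁ = 28697.75/47.75 = 601.000 and Q₂ = 30913.35/47.75 = 647.400 (equivalently, work directly with expenditure since P cancels).
Midpoint %ΔQ = (30913.35 − 28697.75)/29805.55 = 0.07434; midpoint %ΔI = (107070 − 88600)/97835 = 0.18879.
η = 0.07434 / 0.18879 = 0.394.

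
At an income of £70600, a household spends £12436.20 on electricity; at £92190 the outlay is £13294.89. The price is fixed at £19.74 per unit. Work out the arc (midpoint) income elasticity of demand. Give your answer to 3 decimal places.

With a constant price, Q₁ = 12436.20/19.74 = 630.000 and Q₂ = 13294.89/19.74 = 673.500 (equivalently, work directly with expenditure since P cancels).
Midpoint %ΔQ = (13294.89 − 12436.20)/12865.55 = 0.06674; midpoint %ΔI = (92190 − 70600)/81395 = 0.26525.
η = 0.06674 / 0.26525 = 0.252.

0.252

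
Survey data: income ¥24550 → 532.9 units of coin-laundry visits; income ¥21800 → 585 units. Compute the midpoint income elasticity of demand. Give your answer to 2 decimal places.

ΔQ = 585 − 532.9 = 52.1; midpoint Q̄ = (532.9 + 585)/2 = 558.95.
ΔI = 21800 − 24550 = -2750; midpoint Ī = (24550 + 21800)/2 = 23175.
η = (ΔQ/Q̄) ÷ (ΔI/Ī) = (52.1/558.95) ÷ (-2750/23175) = -0.79.

-0.79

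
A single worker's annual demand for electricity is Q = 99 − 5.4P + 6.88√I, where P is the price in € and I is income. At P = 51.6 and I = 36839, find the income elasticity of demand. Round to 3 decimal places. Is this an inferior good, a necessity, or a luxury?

0.579 (necessity)

At P = 51.6, I = 36839: Q = 1140.872.
Holding P constant, ∂Q/∂I = 6.88/(2√I) = 0.0179227.
η_I = (∂Q/∂I)·(I/Q) = 0.0179227 × (36839/1140.872) = 0.579.
Since 0 < η < 1, this is a necessity.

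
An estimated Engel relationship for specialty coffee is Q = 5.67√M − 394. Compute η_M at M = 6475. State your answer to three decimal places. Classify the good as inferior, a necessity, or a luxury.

At M = 6475: Q = 62.250.
dQ/dM = 5.67/(2√M) = 0.0352317 at this income.
η = (dQ/dM)·(M/Q) = 0.0352317 × (6475/62.250) = 3.665.
Since η > 1, the good is a luxury.

3.665 (luxury)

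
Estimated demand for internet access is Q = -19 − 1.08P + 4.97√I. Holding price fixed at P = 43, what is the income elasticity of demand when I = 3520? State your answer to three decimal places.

At P = 43, I = 3520: Q = 229.428.
Holding P constant, ∂Q/∂I = 4.97/(2√I) = 0.0418847.
η_I = (∂Q/∂I)·(I/Q) = 0.0418847 × (3520/229.428) = 0.643.

0.643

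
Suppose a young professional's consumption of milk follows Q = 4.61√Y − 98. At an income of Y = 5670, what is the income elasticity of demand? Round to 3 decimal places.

At Y = 5670: Q = 249.130.
dQ/dY = 4.61/(2√Y) = 0.0306111 at this income.
η = (dQ/dY)·(Y/Q) = 0.0306111 × (5670/249.130) = 0.697.

0.697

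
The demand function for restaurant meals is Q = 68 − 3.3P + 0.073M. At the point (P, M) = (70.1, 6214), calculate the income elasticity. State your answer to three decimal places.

1.563

At P = 70.1, M = 6214: Q = 290.292.
Holding P constant, ∂Q/∂M = 0.073.
η_M = (∂Q/∂M)·(M/Q) = 0.073 × (6214/290.292) = 1.563.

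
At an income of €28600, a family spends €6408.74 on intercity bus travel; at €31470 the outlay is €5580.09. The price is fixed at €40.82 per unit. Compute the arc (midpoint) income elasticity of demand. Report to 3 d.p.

-1.447

With a constant price, Q₁ = 6408.74/40.82 = 157.000 and Q₂ = 5580.09/40.82 = 136.700 (equivalently, work directly with expenditure since P cancels).
Midpoint %ΔQ = (5580.09 − 6408.74)/5994.42 = -0.13824; midpoint %ΔI = (31470 − 28600)/30035 = 0.09556.
η = -0.13824 / 0.09556 = -1.447.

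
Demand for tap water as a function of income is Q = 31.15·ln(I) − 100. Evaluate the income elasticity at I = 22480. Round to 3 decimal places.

At I = 22480: Q = 212.135.
dQ/dI = 31.15/I = 0.00138568 at this income.
η = (dQ/dI)·(I/Q) = 0.00138568 × (22480/212.135) = 0.147.

0.147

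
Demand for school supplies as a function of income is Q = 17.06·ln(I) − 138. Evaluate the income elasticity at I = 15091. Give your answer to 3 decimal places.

At I = 15091: Q = 26.149.
dQ/dI = 17.06/I = 0.00113048 at this income.
η = (dQ/dI)·(I/Q) = 0.00113048 × (15091/26.149) = 0.652.

0.652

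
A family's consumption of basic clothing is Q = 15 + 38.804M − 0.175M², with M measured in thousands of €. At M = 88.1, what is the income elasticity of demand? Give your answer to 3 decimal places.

0.338

At M = 88.1: Q = 2075.3507.
dQ/dM = 38.804 − 0.35M = 7.96900.
η = (dQ/dM)·(M/Q) = 7.96900 × (88.1/2075.3507) = 0.338.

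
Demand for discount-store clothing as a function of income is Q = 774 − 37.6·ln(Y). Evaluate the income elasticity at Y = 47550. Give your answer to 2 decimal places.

At Y = 47550: Q = 369.065.
dQ/dY = -37.6/Y = -0.000790747 at this income.
η = (dQ/dY)·(Y/Q) = -0.000790747 × (47550/369.065) = -0.10.

-0.10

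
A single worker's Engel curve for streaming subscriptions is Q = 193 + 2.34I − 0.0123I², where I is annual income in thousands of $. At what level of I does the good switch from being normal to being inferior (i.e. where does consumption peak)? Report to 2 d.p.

95.12

dQ/dI = 2.34 − 0.0246I.
The good is inferior where dQ/dI < 0. Setting dQ/dI = 0 gives I = 2.34 / 0.0246 = 95.12.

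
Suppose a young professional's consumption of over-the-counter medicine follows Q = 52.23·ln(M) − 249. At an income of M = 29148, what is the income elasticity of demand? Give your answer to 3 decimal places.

0.181

At M = 29148: Q = 287.932.
dQ/dM = 52.23/M = 0.00179189 at this income.
η = (dQ/dM)·(M/Q) = 0.00179189 × (29148/287.932) = 0.181.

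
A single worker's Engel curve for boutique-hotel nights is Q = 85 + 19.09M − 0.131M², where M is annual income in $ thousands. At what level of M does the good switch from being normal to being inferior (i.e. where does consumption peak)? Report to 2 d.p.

dQ/dM = 19.09 − 0.262M.
The good is inferior where dQ/dM < 0. Setting dQ/dM = 0 gives M = 19.09 / 0.262 = 72.86.

72.86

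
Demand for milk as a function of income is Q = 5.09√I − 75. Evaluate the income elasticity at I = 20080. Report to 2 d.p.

0.56

At I = 20080: Q = 646.273.
dQ/dI = 5.09/(2√I) = 0.01796 at this income.
η = (dQ/dI)·(I/Q) = 0.01796 × (20080/646.273) = 0.56.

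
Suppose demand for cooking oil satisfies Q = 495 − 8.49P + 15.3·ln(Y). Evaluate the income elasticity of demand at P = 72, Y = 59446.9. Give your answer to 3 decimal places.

0.295

At P = 72, Y = 59446.9: Q = 51.910.
Holding P constant, ∂Q/∂Y = 15.3/Y = 0.000257373.
η_Y = (∂Q/∂Y)·(Y/Q) = 0.000257373 × (59446.9/51.910) = 0.295.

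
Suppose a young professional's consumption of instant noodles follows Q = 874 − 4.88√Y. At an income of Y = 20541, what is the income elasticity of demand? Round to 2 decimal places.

-2.00

At Y = 20541: Q = 174.592.
dQ/dY = -4.88/(2√Y) = -0.0170247 at this income.
η = (dQ/dY)·(Y/Q) = -0.0170247 × (20541/174.592) = -2.00.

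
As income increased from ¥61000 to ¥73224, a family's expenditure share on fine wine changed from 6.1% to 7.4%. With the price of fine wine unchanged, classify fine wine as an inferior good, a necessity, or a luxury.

The budget share rises as income rises, so η > 1.

luxury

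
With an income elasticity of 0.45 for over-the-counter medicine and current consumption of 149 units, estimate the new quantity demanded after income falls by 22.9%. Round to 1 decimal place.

%ΔQ ≈ η × %ΔI = 0.45 × (-22.9%) = -10.305%.
New Q ≈ 149 × (1 − 0.10305) = 133.6.

133.6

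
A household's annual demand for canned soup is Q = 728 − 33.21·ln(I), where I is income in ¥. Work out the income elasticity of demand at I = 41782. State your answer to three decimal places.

-0.089

At I = 41782: Q = 374.638.
dQ/dI = -33.21/I = -0.00079484 at this income.
η = (dQ/dI)·(I/Q) = -0.00079484 × (41782/374.638) = -0.089.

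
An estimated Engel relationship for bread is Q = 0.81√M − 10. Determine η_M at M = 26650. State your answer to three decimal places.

At M = 26650: Q = 122.231.
dQ/dM = 0.81/(2√M) = 0.00248088 at this income.
η = (dQ/dM)·(M/Q) = 0.00248088 × (26650/122.231) = 0.541.

0.541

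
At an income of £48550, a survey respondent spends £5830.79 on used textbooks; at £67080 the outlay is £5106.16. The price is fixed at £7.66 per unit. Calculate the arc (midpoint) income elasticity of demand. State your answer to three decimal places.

With a constant price, Q₁ = 5830.79/7.66 = 761.200 and Q₂ = 5106.16/7.66 = 666.601 (equivalently, work directly with expenditure since P cancels).
Midpoint %ΔQ = (5106.16 − 5830.79)/5468.48 = -0.13251; midpoint %ΔI = (67080 − 48550)/57815 = 0.32051.
η = -0.13251 / 0.32051 = -0.413.

-0.413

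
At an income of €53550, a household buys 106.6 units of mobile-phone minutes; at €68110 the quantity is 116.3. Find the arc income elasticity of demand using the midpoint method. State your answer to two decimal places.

0.36

ΔQ = 116.3 − 106.6 = 9.7; midpoint Q̄ = (106.6 + 116.3)/2 = 111.45.
ΔI = 68110 − 53550 = 14560; midpoint Ī = (53550 + 68110)/2 = 60830.
η = (ΔQ/Q̄) ÷ (ΔI/Ī) = (9.7/111.45) ÷ (14560/60830) = 0.36.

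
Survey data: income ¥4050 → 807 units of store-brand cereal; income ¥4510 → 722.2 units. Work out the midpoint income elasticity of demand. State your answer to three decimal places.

-1.032

ΔQ = 722.2 − 807 = -84.8; midpoint Q̄ = (807 + 722.2)/2 = 764.6.
ΔI = 4510 − 4050 = 460; midpoint Ī = (4050 + 4510)/2 = 4280.
η = (ΔQ/Q̄) ÷ (ΔI/Ī) = (-84.8/764.6) ÷ (460/4280) = -1.032.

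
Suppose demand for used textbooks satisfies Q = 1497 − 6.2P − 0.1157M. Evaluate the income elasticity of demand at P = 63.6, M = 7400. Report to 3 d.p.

-3.473

At P = 63.6, M = 7400: Q = 246.500.
Holding P constant, ∂Q/∂M = −0.1157.
η_M = (∂Q/∂M)·(M/Q) = -0.1157 × (7400/246.500) = -3.473.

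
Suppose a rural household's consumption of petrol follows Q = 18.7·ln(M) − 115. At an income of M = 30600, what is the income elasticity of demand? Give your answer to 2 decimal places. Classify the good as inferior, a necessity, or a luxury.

At M = 30600: Q = 78.148.
dQ/dM = 18.7/M = 0.000611111 at this income.
η = (dQ/dM)·(M/Q) = 0.000611111 × (30600/78.148) = 0.24.
Since 0 < η < 1, the good is a necessity.

0.24 (necessity)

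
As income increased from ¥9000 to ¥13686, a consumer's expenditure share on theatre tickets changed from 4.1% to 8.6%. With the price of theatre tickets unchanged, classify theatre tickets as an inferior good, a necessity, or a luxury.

luxury

The budget share rises as income rises, so η > 1.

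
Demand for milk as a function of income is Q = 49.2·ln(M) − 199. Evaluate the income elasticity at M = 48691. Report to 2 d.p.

0.15

At M = 48691: Q = 332.028.
dQ/dM = 49.2/M = 0.00101045 at this income.
η = (dQ/dM)·(M/Q) = 0.00101045 × (48691/332.028) = 0.15.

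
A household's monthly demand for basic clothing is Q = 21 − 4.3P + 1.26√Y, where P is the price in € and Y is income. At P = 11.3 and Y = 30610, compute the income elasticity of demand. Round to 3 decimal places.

0.572

At P = 11.3, Y = 30610: Q = 192.856.
Holding P constant, ∂Q/∂Y = 1.26/(2√Y) = 0.00360088.
η_Y = (∂Q/∂Y)·(Y/Q) = 0.00360088 × (30610/192.856) = 0.572.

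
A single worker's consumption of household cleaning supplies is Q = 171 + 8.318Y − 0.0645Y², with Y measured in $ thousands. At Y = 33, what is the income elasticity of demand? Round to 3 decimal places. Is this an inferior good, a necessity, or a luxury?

0.357 (necessity)

At Y = 33: Q = 375.2535.
dQ/dY = 8.318 − 0.129Y = 4.06100.
η = (dQ/dY)·(Y/Q) = 4.06100 × (33/375.2535) = 0.357.
0 < η < 1 ⇒ necessity.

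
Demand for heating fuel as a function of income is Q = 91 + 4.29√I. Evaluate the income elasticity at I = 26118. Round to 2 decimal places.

0.44

At I = 26118: Q = 784.310.
dQ/dI = 4.29/(2√I) = 0.0132726 at this income.
η = (dQ/dI)·(I/Q) = 0.0132726 × (26118/784.310) = 0.44.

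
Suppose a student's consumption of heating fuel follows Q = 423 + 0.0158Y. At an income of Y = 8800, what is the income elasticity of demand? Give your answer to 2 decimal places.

At Y = 8800: Q = 562.040.
dQ/dY = 0.0158.
η = (dQ/dY)·(Y/Q) = 0.0158 × (8800/562.040) = 0.25.

0.25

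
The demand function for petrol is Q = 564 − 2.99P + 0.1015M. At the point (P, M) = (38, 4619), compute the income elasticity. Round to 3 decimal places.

At P = 38, M = 4619: Q = 919.209.
Holding P constant, ∂Q/∂M = 0.1015.
η_M = (∂Q/∂M)·(M/Q) = 0.1015 × (4619/919.209) = 0.510.

0.510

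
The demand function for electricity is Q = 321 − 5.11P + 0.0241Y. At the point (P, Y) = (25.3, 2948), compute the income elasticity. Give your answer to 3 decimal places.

0.270

At P = 25.3, Y = 2948: Q = 262.764.
Holding P constant, ∂Q/∂Y = 0.0241.
η_Y = (∂Q/∂Y)·(Y/Q) = 0.0241 × (2948/262.764) = 0.270.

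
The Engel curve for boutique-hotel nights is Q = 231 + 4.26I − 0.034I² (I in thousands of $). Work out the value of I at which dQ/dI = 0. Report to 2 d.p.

dQ/dI = 4.26 − 0.068I.
The good is inferior where dQ/dI < 0. Setting dQ/dI = 0 gives I = 4.26 / 0.068 = 62.65.

62.65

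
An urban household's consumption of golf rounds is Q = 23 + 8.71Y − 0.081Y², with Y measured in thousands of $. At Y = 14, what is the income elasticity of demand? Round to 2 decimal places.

0.70

At Y = 14: Q = 129.0640.
dQ/dY = 8.71 − 0.162Y = 6.44200.
η = (dQ/dY)·(Y/Q) = 6.44200 × (14/129.0640) = 0.70.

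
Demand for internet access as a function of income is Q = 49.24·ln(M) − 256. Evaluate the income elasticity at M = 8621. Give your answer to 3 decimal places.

0.259

At M = 8621: Q = 190.211.
dQ/dM = 49.24/M = 0.00571163 at this income.
η = (dQ/dM)·(M/Q) = 0.00571163 × (8621/190.211) = 0.259.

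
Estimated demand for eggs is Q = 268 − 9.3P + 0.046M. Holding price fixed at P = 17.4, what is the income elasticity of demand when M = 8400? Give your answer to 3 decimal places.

0.784

At P = 17.4, M = 8400: Q = 492.580.
Holding P constant, ∂Q/∂M = 0.046.
η_M = (∂Q/∂M)·(M/Q) = 0.046 × (8400/492.580) = 0.784.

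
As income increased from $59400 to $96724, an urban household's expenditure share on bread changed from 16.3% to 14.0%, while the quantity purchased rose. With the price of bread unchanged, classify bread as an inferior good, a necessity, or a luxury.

necessity

Quantity rises but the budget share falls as income rises, so 0 < η < 1.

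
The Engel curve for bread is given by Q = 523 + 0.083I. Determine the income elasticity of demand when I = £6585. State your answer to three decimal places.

At I = 6585: Q = 1069.555.
dQ/dI = 0.083.
η = (dQ/dI)·(I/Q) = 0.083 × (6585/1069.555) = 0.511.

0.511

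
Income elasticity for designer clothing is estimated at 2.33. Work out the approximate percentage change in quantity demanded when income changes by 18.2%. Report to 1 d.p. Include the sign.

%ΔQ ≈ η × %ΔI = 2.33 × 18.2% = 42.4%.

42.4%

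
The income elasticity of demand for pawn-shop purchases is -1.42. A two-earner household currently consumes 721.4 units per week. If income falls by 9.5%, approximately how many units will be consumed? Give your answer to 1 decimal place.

%ΔQ ≈ η × %ΔI = -1.42 × (-9.5%) = 13.49%.
New Q ≈ 721.4 × (1 + 0.1349) = 818.7.

818.7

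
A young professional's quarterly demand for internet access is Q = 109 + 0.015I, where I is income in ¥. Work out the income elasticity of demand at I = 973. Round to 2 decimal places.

At I = 973: Q = 123.595.
dQ/dI = 0.015.
η = (dQ/dI)·(I/Q) = 0.015 × (973/123.595) = 0.12.

0.12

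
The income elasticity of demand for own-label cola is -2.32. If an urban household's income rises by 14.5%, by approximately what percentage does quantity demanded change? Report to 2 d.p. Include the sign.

%ΔQ ≈ η × %ΔI = -2.32 × 14.5% = -33.64%.

-33.64%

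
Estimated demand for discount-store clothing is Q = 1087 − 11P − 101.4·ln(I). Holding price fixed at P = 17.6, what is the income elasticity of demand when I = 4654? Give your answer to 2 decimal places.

-2.74

At P = 17.6, I = 4654: Q = 37.028.
Holding P constant, ∂Q/∂I = -101.4/I = -0.0217877.
η_I = (∂Q/∂I)·(I/Q) = -0.0217877 × (4654/37.028) = -2.74.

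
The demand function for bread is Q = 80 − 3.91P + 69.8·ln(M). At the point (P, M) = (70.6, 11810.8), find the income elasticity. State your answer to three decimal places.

At P = 70.6, M = 11810.8: Q = 458.453.
Holding P constant, ∂Q/∂M = 69.8/M = 0.00590985.
η_M = (∂Q/∂M)·(M/Q) = 0.00590985 × (11810.8/458.453) = 0.152.

0.152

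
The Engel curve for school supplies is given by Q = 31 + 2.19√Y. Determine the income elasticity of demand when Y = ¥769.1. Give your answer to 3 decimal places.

At Y = 769.1: Q = 91.735.
dQ/dY = 2.19/(2√Y) = 0.0394841 at this income.
η = (dQ/dY)·(Y/Q) = 0.0394841 × (769.1/91.735) = 0.331.

0.331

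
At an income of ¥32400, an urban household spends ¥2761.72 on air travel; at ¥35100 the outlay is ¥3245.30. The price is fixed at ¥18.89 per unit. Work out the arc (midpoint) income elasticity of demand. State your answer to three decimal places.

With a constant price, Q₁ = 2761.72/18.89 = 146.200 and Q₂ = 3245.30/18.89 = 171.800 (equivalently, work directly with expenditure since P cancels).
Midpoint %ΔQ = (3245.30 − 2761.72)/3003.51 = 0.16100; midpoint %ΔI = (35100 − 32400)/33750 = 0.08000.
η = 0.16100 / 0.08000 = 2.013.

2.013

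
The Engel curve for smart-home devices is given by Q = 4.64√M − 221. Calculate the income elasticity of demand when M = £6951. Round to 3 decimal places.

At M = 6951: Q = 165.849.
dQ/dM = 4.64/(2√M) = 0.0278269 at this income.
η = (dQ/dM)·(M/Q) = 0.0278269 × (6951/165.849) = 1.166.

1.166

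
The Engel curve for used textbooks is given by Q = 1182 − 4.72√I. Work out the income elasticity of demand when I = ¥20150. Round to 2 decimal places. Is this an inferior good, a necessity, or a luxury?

At I = 20150: Q = 511.993.
dQ/dI = -4.72/(2√I) = -0.0166255 at this income.
η = (dQ/dI)·(I/Q) = -0.0166255 × (20150/511.993) = -0.65.
Since η < 0, the good is an inferior good.

-0.65 (inferior good)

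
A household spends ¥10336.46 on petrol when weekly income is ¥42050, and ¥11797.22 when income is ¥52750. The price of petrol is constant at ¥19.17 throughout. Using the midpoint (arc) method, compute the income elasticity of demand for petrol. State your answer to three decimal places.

0.585

With a constant price, Q₁ = 10336.46/19.17 = 539.200 and Q₂ = 11797.22/19.17 = 615.400 (equivalently, work directly with expenditure since P cancels).
Midpoint %ΔQ = (11797.22 − 10336.46)/11066.84 = 0.13199; midpoint %ΔI = (52750 − 42050)/47400 = 0.22574.
η = 0.13199 / 0.22574 = 0.585.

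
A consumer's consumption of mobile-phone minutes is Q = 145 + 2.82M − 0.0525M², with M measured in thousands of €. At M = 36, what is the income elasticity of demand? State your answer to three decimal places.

-0.194

At M = 36: Q = 178.4800.
dQ/dM = 2.82 − 0.105M = -0.96000.
η = (dQ/dM)·(M/Q) = -0.96000 × (36/178.4800) = -0.194.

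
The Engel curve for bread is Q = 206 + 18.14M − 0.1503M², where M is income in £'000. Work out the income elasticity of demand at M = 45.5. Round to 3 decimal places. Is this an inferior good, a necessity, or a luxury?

0.282 (necessity)

At M = 45.5: Q = 720.2114.
dQ/dM = 18.14 − 0.3006M = 4.46270.
η = (dQ/dM)·(M/Q) = 4.46270 × (45.5/720.2114) = 0.282.
0 < η < 1 ⇒ necessity.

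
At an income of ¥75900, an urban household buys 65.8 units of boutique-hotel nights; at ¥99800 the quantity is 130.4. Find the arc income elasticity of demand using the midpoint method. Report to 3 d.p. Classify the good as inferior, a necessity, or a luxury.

ΔQ = 130.4 − 65.8 = 64.6; midpoint Q̄ = (65.8 + 130.4)/2 = 98.1.
ΔI = 99800 − 75900 = 23900; midpoint Ī = (75900 + 99800)/2 = 87850.
η = (ΔQ/Q̄) ÷ (ΔI/Ī) = (64.6/98.1) ÷ (23900/87850) = 2.421.
η > 1 ⇒ luxury.

2.421 (luxury)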